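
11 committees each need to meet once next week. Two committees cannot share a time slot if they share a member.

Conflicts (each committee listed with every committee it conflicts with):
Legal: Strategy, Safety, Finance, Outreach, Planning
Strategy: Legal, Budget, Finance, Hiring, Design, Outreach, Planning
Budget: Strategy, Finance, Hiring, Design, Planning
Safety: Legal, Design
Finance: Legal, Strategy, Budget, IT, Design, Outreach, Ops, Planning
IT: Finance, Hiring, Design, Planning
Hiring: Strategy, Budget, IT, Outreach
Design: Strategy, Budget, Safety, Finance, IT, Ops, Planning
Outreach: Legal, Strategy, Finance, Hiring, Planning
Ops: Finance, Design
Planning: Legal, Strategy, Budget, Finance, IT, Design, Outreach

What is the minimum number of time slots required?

Strategy, Budget, Finance, Design, Planning are mutually in conflict, so at least 5 time slots are needed.
5 time slots suffice: time slot 1 → {Safety, Finance, Hiring}; time slot 2 → {Design, Outreach}; time slot 3 → {Ops, Planning}; time slot 4 → {Strategy, IT}; time slot 5 → {Legal, Budget}. No two conflicting committees share a time slot.

5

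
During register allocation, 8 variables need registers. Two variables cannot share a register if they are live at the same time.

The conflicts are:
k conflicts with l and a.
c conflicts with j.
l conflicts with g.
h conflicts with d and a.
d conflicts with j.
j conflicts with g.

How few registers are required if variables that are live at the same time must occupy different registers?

The cycle a-h-d-j-g-l-k-a has odd length 7, so it cannot be 2-colored; at least 3 registers are needed.
3 registers suffice: k=2, c=2, l=1, h=3, d=2, j=1, a=1, g=2. No two conflicting variables share a register.

3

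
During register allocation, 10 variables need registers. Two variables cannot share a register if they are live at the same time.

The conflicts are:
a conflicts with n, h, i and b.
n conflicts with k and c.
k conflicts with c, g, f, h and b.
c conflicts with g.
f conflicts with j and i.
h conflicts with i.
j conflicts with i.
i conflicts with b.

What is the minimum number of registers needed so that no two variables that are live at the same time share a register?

3

n, k, c all conflict with each other, so at least 3 registers are needed.
A valid assignment using 3 registers: a=2, n=3, k=1, c=2, g=3, f=2, h=3, j=3, i=1, b=3. Every pair that conflicts lands in different registers.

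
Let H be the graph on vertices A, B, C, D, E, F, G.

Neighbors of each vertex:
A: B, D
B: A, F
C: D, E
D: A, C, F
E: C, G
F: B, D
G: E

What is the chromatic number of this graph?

D and F are adjacent, so at least 2 colors are needed.
2 colors suffice: A=2, B=1, C=2, D=1, E=1, F=2, G=2. Each edge has distinct colors on its endpoints.

2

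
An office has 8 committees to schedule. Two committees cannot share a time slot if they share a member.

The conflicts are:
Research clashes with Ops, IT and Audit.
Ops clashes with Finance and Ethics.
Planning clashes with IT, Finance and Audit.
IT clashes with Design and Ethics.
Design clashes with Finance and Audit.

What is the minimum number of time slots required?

The cycle Planning-IT-Ethics-Ops-Finance-Planning has odd length 5, so it cannot be 2-colored; at least 3 time slots are needed.
3 time slots suffice: time slot 1 → {Ops, IT, Audit}; time slot 2 → {Research, Finance, Ethics}; time slot 3 → {Planning, Design}. No two conflicting committees share a time slot.

3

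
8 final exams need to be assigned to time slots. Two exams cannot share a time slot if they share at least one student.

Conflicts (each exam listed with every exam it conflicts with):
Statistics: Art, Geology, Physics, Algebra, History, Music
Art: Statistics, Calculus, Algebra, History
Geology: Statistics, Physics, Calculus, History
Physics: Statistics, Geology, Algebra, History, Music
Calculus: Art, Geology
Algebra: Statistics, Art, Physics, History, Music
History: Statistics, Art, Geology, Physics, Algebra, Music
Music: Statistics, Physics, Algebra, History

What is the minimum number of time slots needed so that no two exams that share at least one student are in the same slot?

5

Statistics, Physics, Algebra, History, Music all conflict with each other, so at least 5 time slots are needed.
5 time slots suffice: time slot 1 → {Calculus, History}; time slot 2 → {Statistics}; time slot 3 → {Geology, Algebra}; time slot 4 → {Art, Physics}; time slot 5 → {Music}. Every pair that conflicts lands in different time slots.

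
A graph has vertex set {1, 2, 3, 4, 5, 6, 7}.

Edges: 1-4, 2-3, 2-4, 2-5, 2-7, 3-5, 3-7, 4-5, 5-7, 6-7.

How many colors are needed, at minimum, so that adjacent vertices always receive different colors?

2, 3, 5, 7 are pairwise adjacent (a clique of size 4), so at least 4 colors are needed.
4 colors suffice: color a → {1, 2, 6}; color b → {4, 7}; color c → {5}; color d → {3}. Each edge has distinct colors on its endpoints.

4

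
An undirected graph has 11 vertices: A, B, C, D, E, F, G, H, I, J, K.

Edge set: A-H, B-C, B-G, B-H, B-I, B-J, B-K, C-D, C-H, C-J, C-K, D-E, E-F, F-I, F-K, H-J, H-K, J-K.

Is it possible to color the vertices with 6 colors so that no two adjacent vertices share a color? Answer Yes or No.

The chromatic number is 5. B, C, H, J, K are mutually adjacent (a clique of size 5), so at least 5 colors are needed.
A valid assignment using 5 colors: A=red, B=red, C=yellow, D=red, E=blue, F=red, G=blue, H=green, I=blue, J=purple, K=blue.
Since 6 ≥ 5, a proper 6-coloring certainly exists.

Yes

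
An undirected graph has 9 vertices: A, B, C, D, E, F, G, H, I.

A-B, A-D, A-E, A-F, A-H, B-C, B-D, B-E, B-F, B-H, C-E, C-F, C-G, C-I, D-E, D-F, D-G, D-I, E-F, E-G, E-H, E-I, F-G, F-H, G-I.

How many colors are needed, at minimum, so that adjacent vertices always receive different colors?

A, B, E, F, H are mutually adjacent (a clique of size 5), so at least 5 colors are needed.
5 colors suffice: A=5, B=3, C=4, D=4, E=1, F=2, G=3, H=4, I=2. Each edge has distinct colors on its endpoints.

5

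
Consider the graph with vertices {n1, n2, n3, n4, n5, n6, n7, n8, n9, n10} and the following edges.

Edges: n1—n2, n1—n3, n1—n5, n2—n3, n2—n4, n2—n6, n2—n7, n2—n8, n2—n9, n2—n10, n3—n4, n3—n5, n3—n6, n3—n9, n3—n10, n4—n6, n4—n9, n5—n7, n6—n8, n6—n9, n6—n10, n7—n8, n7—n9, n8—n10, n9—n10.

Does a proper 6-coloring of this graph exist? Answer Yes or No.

The chromatic number is 5. n2, n3, n4, n6, n9 are pairwise adjacent (a clique of size 5), so at least 5 colors are needed.
5 colors suffice: color 1 → {n2, n5}; color 2 → {n3, n8}; color 3 → {n1, n6, n7}; color 4 → {n9}; color 5 → {n4, n10}.
Since 6 ≥ 5, a proper 6-coloring certainly exists.

Yes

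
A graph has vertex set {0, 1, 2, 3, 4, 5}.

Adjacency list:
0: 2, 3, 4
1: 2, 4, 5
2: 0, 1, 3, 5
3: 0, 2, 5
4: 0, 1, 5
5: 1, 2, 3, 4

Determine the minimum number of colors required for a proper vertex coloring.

1, 4, 5 are pairwise adjacent, so at least 3 colors are needed.
3 colors suffice: color red → {2, 4}; color blue → {0, 5}; color green → {1, 3}. No two adjacent vertices share a color.

3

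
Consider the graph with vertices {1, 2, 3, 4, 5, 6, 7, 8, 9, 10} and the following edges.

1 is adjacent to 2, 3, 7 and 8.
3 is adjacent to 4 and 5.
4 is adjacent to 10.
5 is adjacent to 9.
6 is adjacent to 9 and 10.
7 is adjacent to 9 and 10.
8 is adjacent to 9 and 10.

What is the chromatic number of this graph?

3

The cycle 4-10-8-1-3-4 has odd length 5, so it cannot be 2-colored; at least 3 colors are needed.
3 colors suffice: color a → {1, 9, 10}; color b → {2, 3, 6, 7, 8}; color c → {4, 5}. No two adjacent vertices share a color.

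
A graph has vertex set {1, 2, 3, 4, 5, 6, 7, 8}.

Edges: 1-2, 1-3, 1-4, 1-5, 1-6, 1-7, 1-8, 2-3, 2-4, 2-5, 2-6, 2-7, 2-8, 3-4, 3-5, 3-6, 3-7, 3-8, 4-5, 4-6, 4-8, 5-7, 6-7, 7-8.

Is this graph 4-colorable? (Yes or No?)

No

1, 2, 3, 4, 5 are mutually adjacent (a clique of size 5), so at least 5 colors are needed.
So 4 colors are not enough.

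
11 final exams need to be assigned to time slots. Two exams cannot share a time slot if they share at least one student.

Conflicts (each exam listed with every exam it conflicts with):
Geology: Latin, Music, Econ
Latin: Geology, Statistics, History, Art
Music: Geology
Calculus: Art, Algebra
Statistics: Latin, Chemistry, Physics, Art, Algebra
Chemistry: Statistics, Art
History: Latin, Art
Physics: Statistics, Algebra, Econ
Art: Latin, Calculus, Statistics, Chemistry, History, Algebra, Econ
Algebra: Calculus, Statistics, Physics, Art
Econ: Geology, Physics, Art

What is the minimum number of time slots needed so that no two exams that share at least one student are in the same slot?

3

Latin, History, Art all conflict with each other, so at least 3 time slots are needed.
3 time slots suffice: time slot 1 → {Geology, Physics, Art}; time slot 2 → {Music, Calculus, Statistics, History, Econ}; time slot 3 → {Latin, Chemistry, Algebra}. Every pair that conflicts lands in different time slots.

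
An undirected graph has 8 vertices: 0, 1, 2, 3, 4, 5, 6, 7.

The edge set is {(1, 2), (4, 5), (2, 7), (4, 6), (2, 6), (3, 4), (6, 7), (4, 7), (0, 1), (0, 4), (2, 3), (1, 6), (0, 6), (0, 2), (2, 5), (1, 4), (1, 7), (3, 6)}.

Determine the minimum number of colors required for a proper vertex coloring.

1, 4, 6, 7 are pairwise adjacent (a clique of size 4), so at least 4 colors are needed.
4 colors suffice: color a → {5, 6}; color b → {2, 4}; color c → {1, 3}; color d → {0, 7}. Each edge has distinct colors on its endpoints.

4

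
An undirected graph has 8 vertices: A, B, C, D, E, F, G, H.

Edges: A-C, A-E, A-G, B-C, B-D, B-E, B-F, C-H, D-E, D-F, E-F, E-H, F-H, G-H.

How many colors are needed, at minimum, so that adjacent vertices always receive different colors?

4

B, D, E, F are pairwise adjacent (a clique of size 4), so at least 4 colors are needed.
4 colors suffice: color 1 → {C, E, G}; color 2 → {A, B, H}; color 3 → {F}; color 4 → {D}. No two adjacent vertices share a color.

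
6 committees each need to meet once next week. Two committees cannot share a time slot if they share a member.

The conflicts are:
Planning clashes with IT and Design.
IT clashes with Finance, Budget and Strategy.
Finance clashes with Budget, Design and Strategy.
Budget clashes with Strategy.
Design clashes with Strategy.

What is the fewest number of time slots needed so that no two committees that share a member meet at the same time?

4

IT, Finance, Budget, Strategy all conflict with each other, so at least 4 time slots are needed.
4 time slots suffice: time slot 1 → {IT, Design}; time slot 2 → {Planning, Finance}; time slot 3 → {Strategy}; time slot 4 → {Budget}. Each listed conflict is separated.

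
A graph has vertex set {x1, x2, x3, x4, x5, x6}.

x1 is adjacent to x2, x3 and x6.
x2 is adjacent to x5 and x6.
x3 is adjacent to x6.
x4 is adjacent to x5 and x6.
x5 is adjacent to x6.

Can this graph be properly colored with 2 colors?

x1, x2, x6 are mutually adjacent, so at least 3 colors are needed.
So 2 colors are not enough.

No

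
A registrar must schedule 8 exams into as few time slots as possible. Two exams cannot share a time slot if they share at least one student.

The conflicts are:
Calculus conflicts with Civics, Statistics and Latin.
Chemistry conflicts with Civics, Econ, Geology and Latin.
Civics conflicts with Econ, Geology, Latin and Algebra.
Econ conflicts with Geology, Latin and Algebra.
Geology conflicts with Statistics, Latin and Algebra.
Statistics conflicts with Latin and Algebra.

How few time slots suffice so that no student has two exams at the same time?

Chemistry, Civics, Econ, Geology, Latin are mutually in conflict, so at least 5 time slots are needed.
A valid assignment using 5 time slots: Calculus=2, Chemistry=5, Civics=1, Econ=4, Geology=2, Statistics=1, Latin=3, Algebra=3. No two conflicting exams share a time slot.

5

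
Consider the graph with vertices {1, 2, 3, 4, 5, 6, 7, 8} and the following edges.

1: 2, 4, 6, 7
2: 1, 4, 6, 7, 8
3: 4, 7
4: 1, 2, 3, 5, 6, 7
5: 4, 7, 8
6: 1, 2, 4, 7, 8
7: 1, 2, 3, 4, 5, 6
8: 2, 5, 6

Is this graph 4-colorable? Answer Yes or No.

No

1, 2, 4, 6, 7 are pairwise adjacent (a clique of size 5), so at least 5 colors are needed.
So 4 colors are not enough.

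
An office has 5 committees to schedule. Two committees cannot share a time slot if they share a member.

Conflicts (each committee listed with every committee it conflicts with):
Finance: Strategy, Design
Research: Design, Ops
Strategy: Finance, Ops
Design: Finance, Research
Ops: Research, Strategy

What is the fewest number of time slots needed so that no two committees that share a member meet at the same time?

3

The cycle Research-Ops-Strategy-Finance-Design-Research has odd length 5, so it cannot be 2-colored; at least 3 time slots are needed.
3 time slots suffice: Finance=3, Research=1, Strategy=1, Design=2, Ops=2. Every pair that conflicts lands in different time slots.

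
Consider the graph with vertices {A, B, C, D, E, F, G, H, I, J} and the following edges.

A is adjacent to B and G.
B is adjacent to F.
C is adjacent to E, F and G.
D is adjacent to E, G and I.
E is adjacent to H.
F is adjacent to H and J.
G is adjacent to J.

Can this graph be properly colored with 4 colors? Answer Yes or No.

Yes

The chromatic number is 3. The cycle G-C-F-B-A-G has odd length 5, so it cannot be 2-colored; at least 3 colors are needed.
3 colors suffice: A=blue, B=green, C=blue, D=blue, E=red, F=red, G=red, H=blue, I=red, J=blue.
Since 4 ≥ 3, a proper 4-coloring certainly exists.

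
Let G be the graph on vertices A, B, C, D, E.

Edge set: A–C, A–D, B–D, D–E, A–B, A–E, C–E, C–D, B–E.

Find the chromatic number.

4

A, C, D, E are pairwise adjacent (a clique of size 4), so at least 4 colors are needed.
4 colors suffice: color 1 → {E}; color 2 → {A}; color 3 → {D}; color 4 → {B, C}. No two adjacent vertices share a color.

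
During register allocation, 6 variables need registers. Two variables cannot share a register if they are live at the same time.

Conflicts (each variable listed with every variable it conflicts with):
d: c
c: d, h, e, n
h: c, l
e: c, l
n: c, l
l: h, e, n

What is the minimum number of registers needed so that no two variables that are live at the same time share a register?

2

n and l conflict, so at least 2 registers are needed.
2 registers suffice: register 1 → {c, l}; register 2 → {d, h, e, n}. Every pair that conflicts lands in different registers.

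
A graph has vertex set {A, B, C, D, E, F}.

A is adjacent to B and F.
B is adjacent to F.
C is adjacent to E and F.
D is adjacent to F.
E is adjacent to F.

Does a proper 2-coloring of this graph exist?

No

C, E, F form a triangle, so at least 3 colors are needed.
So 2 colors are not enough.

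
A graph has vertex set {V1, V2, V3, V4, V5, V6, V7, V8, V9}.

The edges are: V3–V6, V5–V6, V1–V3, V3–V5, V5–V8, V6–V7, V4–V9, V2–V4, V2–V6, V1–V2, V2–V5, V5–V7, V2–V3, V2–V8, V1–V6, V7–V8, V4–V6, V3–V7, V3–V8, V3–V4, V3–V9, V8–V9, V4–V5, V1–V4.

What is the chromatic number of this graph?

V2, V3, V4, V5, V6 are pairwise adjacent (a clique of size 5), so at least 5 colors are needed.
5 colors suffice: color R → {V3}; color B → {V2, V7, V9}; color G → {V1, V5}; color Y → {V6, V8}; color P → {V4}. Each edge has distinct colors on its endpoints.

5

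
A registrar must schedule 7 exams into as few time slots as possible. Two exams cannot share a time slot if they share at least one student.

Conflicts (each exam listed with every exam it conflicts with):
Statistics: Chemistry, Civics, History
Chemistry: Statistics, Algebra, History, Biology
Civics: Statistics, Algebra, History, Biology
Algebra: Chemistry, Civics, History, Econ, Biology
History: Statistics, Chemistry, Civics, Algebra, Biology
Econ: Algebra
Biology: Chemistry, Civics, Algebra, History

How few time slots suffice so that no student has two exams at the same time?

Civics, Algebra, History, Biology are mutually in conflict, so at least 4 time slots are needed.
4 time slots suffice: Statistics=2, Chemistry=3, Civics=3, Algebra=2, History=1, Econ=1, Biology=4. No two conflicting exams share a time slot.

4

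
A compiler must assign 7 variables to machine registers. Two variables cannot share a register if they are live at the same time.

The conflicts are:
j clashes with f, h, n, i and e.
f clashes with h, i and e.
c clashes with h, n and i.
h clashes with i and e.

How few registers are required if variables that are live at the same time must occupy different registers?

j, f, h, e all conflict with each other, so at least 4 registers are needed.
A valid assignment using 4 registers: j=2, f=3, c=2, h=1, n=1, i=4, e=4. Every pair that conflicts lands in different registers.

4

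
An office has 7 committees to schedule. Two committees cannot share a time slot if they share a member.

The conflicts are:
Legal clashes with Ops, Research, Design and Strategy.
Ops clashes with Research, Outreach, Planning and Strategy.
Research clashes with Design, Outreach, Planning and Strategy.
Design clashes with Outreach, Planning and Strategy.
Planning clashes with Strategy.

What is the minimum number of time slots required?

4

Legal, Research, Design, Strategy are mutually in conflict, so at least 4 time slots are needed.
4 time slots suffice: time slot 1 → {Research}; time slot 2 → {Ops, Design}; time slot 3 → {Outreach, Strategy}; time slot 4 → {Legal, Planning}. Each listed conflict is separated.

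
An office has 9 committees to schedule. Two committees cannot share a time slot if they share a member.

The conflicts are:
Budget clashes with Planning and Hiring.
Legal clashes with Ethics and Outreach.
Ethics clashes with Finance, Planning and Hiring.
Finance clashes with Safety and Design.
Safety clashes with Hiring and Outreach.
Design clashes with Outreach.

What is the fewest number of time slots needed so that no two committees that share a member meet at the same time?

The cycle Finance-Design-Outreach-Legal-Ethics-Finance has odd length 5, so it cannot be 2-colored; at least 3 time slots are needed.
3 time slots suffice: Budget=1, Legal=2, Ethics=1, Finance=2, Safety=3, Design=3, Planning=2, Hiring=2, Outreach=1. Every pair that conflicts lands in different time slots.

3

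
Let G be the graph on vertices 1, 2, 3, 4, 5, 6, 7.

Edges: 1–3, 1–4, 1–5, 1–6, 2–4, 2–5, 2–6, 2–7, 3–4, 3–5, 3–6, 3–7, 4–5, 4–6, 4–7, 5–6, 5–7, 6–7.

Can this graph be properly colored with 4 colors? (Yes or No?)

No

1, 3, 4, 5, 6 are pairwise adjacent (a clique of size 5), so at least 5 colors are needed.
So 4 colors are not enough.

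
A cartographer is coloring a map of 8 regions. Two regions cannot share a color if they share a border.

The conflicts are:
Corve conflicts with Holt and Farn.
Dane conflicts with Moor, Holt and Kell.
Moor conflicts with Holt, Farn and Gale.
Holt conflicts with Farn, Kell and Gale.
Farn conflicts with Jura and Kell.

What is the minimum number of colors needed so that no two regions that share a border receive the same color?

Moor, Holt, Gale all conflict with each other, so at least 3 colors are needed.
3 colors suffice: color 1 → {Holt, Jura}; color 2 → {Dane, Farn, Gale}; color 3 → {Corve, Moor, Kell}. No two conflicting regions share a color.

3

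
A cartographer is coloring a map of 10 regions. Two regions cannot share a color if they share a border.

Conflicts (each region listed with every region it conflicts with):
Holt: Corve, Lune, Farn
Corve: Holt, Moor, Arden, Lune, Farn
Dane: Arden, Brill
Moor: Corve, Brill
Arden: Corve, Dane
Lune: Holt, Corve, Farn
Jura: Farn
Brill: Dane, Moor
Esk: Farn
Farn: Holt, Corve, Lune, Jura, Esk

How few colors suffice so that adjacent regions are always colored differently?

4

Holt, Corve, Lune, Farn are mutually in conflict, so at least 4 colors are needed.
A valid assignment using 4 colors: Holt=3, Corve=2, Dane=3, Moor=1, Arden=1, Lune=4, Jura=2, Brill=2, Esk=2, Farn=1. Each listed conflict is separated.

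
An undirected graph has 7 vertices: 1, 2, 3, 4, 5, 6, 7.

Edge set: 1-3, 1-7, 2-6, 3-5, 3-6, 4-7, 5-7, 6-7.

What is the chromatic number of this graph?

2

5 and 7 are adjacent, so at least 2 colors are needed.
A valid assignment using 2 colors: 1=blue, 2=red, 3=red, 4=blue, 5=blue, 6=blue, 7=red. Each edge has distinct colors on its endpoints.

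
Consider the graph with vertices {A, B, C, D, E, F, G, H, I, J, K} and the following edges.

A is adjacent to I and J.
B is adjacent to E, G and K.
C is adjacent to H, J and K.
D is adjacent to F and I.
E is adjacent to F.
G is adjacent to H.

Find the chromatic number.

3

The cycle H-G-B-K-C-H has odd length 5, so it cannot be 2-colored; at least 3 colors are needed.
3 colors suffice: color 1 → {B, C, F, I}; color 2 → {D, E, G, J, K}; color 3 → {A, H}. No two adjacent vertices share a color.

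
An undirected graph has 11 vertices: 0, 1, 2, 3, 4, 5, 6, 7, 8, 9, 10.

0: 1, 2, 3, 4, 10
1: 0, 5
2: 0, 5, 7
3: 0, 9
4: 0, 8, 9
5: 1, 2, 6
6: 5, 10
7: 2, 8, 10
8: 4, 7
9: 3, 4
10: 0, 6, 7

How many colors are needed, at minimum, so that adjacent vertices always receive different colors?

3

The cycle 5-2-0-10-6-5 has odd length 5, so it cannot be 2-colored; at least 3 colors are needed.
A valid assignment using 3 colors: 0=a, 1=b, 2=b, 3=b, 4=b, 5=a, 6=c, 7=a, 8=c, 9=a, 10=b. Every edge joins two different colors.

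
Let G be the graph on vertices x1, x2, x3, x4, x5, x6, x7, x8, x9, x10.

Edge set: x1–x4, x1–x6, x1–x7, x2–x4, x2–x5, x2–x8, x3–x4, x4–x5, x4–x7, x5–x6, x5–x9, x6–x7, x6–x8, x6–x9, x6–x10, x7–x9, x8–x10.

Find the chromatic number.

3

x2, x4, x5 are mutually adjacent, so at least 3 colors are needed.
3 colors suffice: color red → {x4, x6}; color blue → {x3, x5, x7, x8}; color green → {x1, x2, x9, x10}. Every edge joins two different colors.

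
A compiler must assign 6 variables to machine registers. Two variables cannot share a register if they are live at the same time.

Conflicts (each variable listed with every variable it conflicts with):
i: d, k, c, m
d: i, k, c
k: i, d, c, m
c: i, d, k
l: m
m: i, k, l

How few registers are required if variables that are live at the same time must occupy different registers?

4

i, d, k, c are mutually in conflict, so at least 4 registers are needed.
Using 4 registers: i=1, d=4, k=2, c=3, l=1, m=3. Each listed conflict is separated.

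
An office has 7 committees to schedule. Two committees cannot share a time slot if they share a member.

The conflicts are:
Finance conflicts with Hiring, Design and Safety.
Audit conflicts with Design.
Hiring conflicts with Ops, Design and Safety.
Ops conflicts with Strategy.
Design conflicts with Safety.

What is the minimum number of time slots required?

4

Finance, Hiring, Design, Safety all conflict with each other, so at least 4 time slots are needed.
Using 4 time slots: Finance=3, Audit=2, Hiring=2, Ops=1, Design=1, Safety=4, Strategy=2. No two conflicting committees share a time slot.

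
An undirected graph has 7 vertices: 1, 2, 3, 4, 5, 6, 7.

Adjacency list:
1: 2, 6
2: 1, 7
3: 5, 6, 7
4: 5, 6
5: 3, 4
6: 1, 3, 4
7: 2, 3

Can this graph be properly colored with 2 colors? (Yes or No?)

No

The cycle 7-2-1-6-3-7 has odd length 5, so it cannot be 2-colored; at least 3 colors are needed.
So 2 colors are not enough.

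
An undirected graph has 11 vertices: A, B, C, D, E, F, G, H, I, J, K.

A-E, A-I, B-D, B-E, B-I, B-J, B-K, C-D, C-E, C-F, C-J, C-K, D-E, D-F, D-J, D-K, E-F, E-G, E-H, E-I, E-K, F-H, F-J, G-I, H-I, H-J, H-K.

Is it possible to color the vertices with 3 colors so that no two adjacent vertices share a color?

No

B, D, E, K are pairwise adjacent (a clique of size 4), so at least 4 colors are needed.
So 3 colors are not enough.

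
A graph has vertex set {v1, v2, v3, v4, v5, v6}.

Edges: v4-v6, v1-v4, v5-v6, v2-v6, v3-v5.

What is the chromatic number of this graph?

2

v4 and v6 are adjacent, so at least 2 colors are needed.
2 colors suffice: color red → {v1, v3, v6}; color blue → {v2, v4, v5}. No two adjacent vertices share a color.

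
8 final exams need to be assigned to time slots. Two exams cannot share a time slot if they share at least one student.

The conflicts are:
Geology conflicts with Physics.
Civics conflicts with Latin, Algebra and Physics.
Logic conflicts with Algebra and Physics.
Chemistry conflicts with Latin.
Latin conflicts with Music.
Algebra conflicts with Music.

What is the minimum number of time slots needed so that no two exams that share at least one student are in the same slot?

2

Civics and Latin conflict, so at least 2 time slots are needed.
A valid assignment using 2 time slots: Geology=1, Civics=1, Logic=1, Chemistry=1, Latin=2, Algebra=2, Physics=2, Music=1. Each listed conflict is separated.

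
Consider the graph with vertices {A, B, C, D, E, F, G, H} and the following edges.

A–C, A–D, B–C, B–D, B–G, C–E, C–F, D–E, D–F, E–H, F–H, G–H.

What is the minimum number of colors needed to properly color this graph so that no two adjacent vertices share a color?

3

The cycle H-F-C-B-G-H has odd length 5, so it cannot be 2-colored; at least 3 colors are needed.
3 colors suffice: color 1 → {C, D, H}; color 2 → {A, B, E, F}; color 3 → {G}. No two adjacent vertices share a color.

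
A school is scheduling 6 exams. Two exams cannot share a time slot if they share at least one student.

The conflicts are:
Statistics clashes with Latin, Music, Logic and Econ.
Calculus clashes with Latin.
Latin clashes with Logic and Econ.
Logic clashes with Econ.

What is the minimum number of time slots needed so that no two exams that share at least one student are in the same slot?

Statistics, Latin, Logic, Econ pairwise conflict, so at least 4 time slots are needed.
A valid assignment using 4 time slots: Statistics=1, Calculus=1, Latin=2, Music=2, Logic=4, Econ=3. No two conflicting exams share a time slot.

4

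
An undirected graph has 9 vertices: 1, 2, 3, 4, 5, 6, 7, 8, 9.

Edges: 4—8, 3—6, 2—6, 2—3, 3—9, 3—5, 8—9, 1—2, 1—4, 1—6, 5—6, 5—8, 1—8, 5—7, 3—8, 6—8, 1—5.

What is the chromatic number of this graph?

1, 5, 6, 8 are mutually adjacent (a clique of size 4), so at least 4 colors are needed.
4 colors suffice: color a → {2, 7, 8}; color b → {1, 3}; color c → {4, 6, 9}; color d → {5}. No two adjacent vertices share a color.

4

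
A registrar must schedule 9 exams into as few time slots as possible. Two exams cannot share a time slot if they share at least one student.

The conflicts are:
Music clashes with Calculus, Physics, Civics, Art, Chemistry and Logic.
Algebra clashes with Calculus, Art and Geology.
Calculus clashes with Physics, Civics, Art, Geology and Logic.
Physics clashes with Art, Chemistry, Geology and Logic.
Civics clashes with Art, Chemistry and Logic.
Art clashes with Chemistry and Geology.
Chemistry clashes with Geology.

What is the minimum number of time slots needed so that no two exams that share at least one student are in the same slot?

Music, Civics, Art, Chemistry pairwise conflict, so at least 4 time slots are needed.
A valid assignment using 4 time slots: Music=3, Algebra=4, Calculus=1, Physics=4, Civics=4, Art=2, Chemistry=1, Geology=3, Logic=2. No two conflicting exams share a time slot.

4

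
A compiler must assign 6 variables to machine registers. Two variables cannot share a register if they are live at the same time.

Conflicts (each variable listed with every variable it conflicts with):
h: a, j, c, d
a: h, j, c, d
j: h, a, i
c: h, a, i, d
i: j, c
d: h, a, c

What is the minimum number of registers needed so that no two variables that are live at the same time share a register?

h, a, c, d all conflict with each other, so at least 4 registers are needed.
Using 4 registers: h=3, a=1, j=2, c=2, i=1, d=4. Every pair that conflicts lands in different registers.

4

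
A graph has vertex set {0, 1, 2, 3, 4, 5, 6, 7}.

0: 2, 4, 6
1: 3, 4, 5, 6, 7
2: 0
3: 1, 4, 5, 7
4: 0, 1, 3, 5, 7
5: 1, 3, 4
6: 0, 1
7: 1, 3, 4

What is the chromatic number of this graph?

1, 3, 4, 7 form a clique, so at least 4 colors are needed.
4 colors suffice: color red → {0, 1}; color blue → {2, 4, 6}; color green → {3}; color yellow → {5, 7}. No two adjacent vertices share a color.

4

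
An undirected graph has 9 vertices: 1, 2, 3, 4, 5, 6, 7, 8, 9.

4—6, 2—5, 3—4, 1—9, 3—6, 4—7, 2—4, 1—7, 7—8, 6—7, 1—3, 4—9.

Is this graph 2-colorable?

No

3, 4, 6 are pairwise adjacent, so at least 3 colors are needed.
So 2 colors are not enough.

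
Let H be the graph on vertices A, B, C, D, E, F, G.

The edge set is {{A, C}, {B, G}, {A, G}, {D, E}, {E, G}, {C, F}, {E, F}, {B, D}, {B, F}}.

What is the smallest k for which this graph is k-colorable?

3

The cycle A-G-B-F-C-A has odd length 5, so it cannot be 2-colored; at least 3 colors are needed.
3 colors suffice: A=1, B=1, C=3, D=2, E=1, F=2, G=2. Every edge joins two different colors.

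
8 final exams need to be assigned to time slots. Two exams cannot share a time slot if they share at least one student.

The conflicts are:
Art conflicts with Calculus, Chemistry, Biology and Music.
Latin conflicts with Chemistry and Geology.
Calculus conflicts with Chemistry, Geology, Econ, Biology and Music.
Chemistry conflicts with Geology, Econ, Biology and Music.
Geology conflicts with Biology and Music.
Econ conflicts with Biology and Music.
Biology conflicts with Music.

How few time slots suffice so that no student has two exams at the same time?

Calculus, Chemistry, Econ, Biology, Music pairwise conflict, so at least 5 time slots are needed.
5 time slots suffice: Art=5, Latin=2, Calculus=3, Chemistry=1, Geology=5, Econ=5, Biology=4, Music=2. No two conflicting exams share a time slot.

5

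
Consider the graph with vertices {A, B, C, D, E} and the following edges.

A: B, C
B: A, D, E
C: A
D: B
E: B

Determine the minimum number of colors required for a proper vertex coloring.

A and C are adjacent, so at least 2 colors are needed.
2 colors suffice: color red → {B, C}; color blue → {A, D, E}. No two adjacent vertices share a color.

2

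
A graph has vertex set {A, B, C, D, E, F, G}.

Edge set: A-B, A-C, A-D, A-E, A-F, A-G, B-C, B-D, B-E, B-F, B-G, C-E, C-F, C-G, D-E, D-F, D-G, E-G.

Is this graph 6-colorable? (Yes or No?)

Yes

The chromatic number is 5. A, B, C, E, G are mutually adjacent (a clique of size 5), so at least 5 colors are needed.
One proper 5-coloring: A=red, B=blue, C=purple, D=purple, E=green, F=green, G=yellow.
Since 6 ≥ 5, a proper 6-coloring certainly exists.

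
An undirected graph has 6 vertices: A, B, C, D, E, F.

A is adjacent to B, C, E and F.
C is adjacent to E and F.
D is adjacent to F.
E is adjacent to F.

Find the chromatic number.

4

A, C, E, F are mutually adjacent (a clique of size 4), so at least 4 colors are needed.
A valid assignment using 4 colors: A=1, B=2, C=3, D=1, E=4, F=2. No two adjacent vertices share a color.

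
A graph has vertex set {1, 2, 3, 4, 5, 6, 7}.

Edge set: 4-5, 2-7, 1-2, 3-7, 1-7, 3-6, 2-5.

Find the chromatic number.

3

1, 2, 7 are pairwise adjacent, so at least 3 colors are needed.
3 colors suffice: color a → {5, 6, 7}; color b → {2, 3, 4}; color c → {1}. Every edge joins two different colors.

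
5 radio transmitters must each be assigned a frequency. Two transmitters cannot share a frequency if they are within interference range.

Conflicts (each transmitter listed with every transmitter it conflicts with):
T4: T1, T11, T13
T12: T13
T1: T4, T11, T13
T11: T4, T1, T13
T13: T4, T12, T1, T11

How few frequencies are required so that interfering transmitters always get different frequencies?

T4, T1, T11, T13 all conflict with each other, so at least 4 frequencies are needed.
4 frequencies suffice: T4=4, T12=2, T1=3, T11=2, T13=1. No two conflicting transmitters share a frequency.

4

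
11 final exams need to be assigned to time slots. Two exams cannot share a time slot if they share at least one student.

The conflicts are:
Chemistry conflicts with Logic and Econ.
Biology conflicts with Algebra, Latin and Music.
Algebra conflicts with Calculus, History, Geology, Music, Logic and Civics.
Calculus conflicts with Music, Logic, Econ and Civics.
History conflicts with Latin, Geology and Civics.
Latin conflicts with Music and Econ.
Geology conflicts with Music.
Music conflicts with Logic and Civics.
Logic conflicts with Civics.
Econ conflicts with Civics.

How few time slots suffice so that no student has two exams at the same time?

5

Algebra, Calculus, Music, Logic, Civics are mutually in conflict, so at least 5 time slots are needed.
5 time slots suffice: time slot 1 → {Algebra, Econ}; time slot 2 → {Chemistry, History, Music}; time slot 3 → {Latin, Geology, Civics}; time slot 4 → {Biology, Calculus}; time slot 5 → {Logic}. Every pair that conflicts lands in different time slots.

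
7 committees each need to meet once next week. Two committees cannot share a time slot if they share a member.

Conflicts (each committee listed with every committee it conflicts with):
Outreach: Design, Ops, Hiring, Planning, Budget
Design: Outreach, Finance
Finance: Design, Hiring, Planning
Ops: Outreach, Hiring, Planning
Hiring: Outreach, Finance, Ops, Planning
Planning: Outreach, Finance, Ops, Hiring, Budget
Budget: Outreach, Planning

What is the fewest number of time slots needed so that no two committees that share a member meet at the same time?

4

Outreach, Ops, Hiring, Planning all conflict with each other, so at least 4 time slots are needed.
4 time slots suffice: time slot 1 → {Outreach, Finance}; time slot 2 → {Design, Planning}; time slot 3 → {Hiring, Budget}; time slot 4 → {Ops}. No two conflicting committees share a time slot.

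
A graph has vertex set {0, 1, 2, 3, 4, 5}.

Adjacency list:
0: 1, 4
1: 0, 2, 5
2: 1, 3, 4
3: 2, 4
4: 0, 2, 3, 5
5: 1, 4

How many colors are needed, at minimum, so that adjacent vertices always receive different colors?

3

2, 3, 4 form a triangle, so at least 3 colors are needed.
A valid assignment using 3 colors: 0=b, 1=a, 2=b, 3=c, 4=a, 5=b. No two adjacent vertices share a color.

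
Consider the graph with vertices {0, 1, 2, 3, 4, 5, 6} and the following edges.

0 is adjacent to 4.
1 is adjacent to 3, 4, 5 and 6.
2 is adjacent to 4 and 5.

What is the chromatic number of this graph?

2

2 and 5 are adjacent, so at least 2 colors are needed.
One proper 2-coloring: 0=red, 1=red, 2=red, 3=blue, 4=blue, 5=blue, 6=blue. No two adjacent vertices share a color.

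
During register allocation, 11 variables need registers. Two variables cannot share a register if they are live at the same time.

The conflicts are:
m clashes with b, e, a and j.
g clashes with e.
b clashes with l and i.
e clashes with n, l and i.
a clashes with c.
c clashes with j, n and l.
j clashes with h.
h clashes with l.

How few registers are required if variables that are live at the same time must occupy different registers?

The cycle l-h-j-m-e-l has odd length 5, so it cannot be 2-colored; at least 3 registers are needed.
A valid assignment using 3 registers: m=2, g=2, b=1, e=1, a=3, c=1, j=3, n=2, h=1, l=2, i=2. Every pair that conflicts lands in different registers.

3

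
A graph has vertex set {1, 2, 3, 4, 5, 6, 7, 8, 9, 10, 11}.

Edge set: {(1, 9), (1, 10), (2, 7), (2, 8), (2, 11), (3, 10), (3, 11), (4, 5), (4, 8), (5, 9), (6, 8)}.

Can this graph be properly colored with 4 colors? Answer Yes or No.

The chromatic number is 3. The cycle 9-1-10-3-11-2-8-4-5-9 has odd length 9, so it cannot be 2-colored; at least 3 colors are needed.
3 colors suffice: color a → {2, 4, 6, 9, 10}; color b → {1, 5, 7, 8, 11}; color c → {3}.
Since 4 ≥ 3, a proper 4-coloring certainly exists.

Yes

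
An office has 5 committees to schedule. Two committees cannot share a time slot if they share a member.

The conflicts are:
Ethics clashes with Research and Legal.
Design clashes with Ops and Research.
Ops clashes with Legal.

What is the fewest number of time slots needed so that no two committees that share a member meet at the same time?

The cycle Ethics-Legal-Ops-Design-Research-Ethics has odd length 5, so it cannot be 2-colored; at least 3 time slots are needed.
A valid assignment using 3 time slots: Ethics=1, Design=3, Ops=1, Research=2, Legal=2. No two conflicting committees share a time slot.

3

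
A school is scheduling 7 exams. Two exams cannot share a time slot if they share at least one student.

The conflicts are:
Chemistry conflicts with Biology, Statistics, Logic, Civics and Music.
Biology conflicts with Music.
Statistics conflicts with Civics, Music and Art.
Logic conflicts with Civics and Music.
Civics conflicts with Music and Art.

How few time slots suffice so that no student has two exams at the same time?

Chemistry, Logic, Civics, Music all conflict with each other, so at least 4 time slots are needed.
4 time slots suffice: Chemistry=1, Biology=2, Statistics=4, Logic=4, Civics=2, Music=3, Art=1. Each listed conflict is separated.

4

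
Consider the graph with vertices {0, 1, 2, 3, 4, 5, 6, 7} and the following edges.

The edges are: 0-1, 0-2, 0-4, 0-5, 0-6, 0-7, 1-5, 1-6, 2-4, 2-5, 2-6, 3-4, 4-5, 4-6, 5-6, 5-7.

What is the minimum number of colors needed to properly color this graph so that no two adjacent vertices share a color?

5

0, 2, 4, 5, 6 form a clique, so at least 5 colors are needed.
5 colors suffice: color red → {0, 3}; color blue → {5}; color green → {1, 4, 7}; color yellow → {6}; color purple → {2}. Each edge has distinct colors on its endpoints.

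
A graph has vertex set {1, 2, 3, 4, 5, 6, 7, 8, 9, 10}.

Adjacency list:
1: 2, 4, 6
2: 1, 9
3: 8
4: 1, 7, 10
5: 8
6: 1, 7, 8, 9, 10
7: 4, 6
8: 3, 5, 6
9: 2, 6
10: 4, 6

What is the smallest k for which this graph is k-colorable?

5 and 8 are adjacent, so at least 2 colors are needed.
2 colors suffice: color a → {2, 3, 4, 5, 6}; color b → {1, 7, 8, 9, 10}. No two adjacent vertices share a color.

2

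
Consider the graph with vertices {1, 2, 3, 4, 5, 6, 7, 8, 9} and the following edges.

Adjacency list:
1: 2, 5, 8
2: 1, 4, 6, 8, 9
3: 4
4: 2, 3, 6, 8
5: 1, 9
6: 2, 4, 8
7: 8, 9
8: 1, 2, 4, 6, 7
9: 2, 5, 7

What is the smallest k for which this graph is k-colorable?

2, 4, 6, 8 form a clique, so at least 4 colors are needed.
4 colors suffice: color red → {3, 8, 9}; color blue → {2, 5, 7}; color green → {1, 4}; color yellow → {6}. Every edge joins two different colors.

4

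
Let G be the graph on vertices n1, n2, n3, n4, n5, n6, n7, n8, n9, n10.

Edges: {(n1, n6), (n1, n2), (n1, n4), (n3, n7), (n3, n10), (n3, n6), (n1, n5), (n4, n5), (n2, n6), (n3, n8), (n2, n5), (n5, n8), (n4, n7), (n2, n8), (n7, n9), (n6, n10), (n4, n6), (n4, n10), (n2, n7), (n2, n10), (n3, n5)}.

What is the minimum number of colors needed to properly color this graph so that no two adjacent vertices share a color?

n4, n6, n10 form a triangle, so at least 3 colors are needed.
3 colors suffice: color red → {n2, n3, n4, n9}; color blue → {n5, n6, n7}; color green → {n1, n8, n10}. Every edge joins two different colors.

3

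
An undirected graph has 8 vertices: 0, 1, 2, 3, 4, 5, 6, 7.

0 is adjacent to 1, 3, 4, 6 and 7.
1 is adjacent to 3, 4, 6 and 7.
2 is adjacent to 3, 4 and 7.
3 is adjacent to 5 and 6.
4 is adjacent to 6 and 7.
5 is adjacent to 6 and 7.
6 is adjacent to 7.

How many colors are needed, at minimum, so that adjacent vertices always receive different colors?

0, 1, 4, 6, 7 form a clique, so at least 5 colors are needed.
5 colors suffice: color a → {2, 6}; color b → {3, 7}; color c → {1, 5}; color d → {4}; color e → {0}. Each edge has distinct colors on its endpoints.

5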